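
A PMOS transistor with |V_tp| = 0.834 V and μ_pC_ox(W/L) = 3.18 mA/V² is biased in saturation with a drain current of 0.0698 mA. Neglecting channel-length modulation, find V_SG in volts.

In saturation I_D = ½ k_p (V_SG − |V_tp|)², so V_SG − |V_tp| = √(2 I_D / k_p) = √(2 × 0.0698 / 3.18) = 0.21 V.
V_SG = 0.834 + 0.21 = 1.04 V.

V_SG = 1.04 V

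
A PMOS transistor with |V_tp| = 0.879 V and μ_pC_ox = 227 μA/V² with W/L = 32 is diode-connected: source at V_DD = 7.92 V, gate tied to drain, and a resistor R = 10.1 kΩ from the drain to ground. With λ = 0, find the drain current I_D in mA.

I_D = 0.655 mA

With gate tied to drain, V_SG = V_SD ≥ V_SG − |V_tp|, so the device is in saturation.
k_p = μ_pC_ox · (W/L) = 7.264 mA/V².
KCL at the drain: ½ k_p (V_SG − |V_tp|)² = (V_DD − V_SG)/R.
Let x = V_SG − 0.879. Then 36.7 x² + x − 7.041 = 0, giving x = 0.425 V (positive root), so V_SG = 1.3 V.
I_D = (V_DD − V_SG)/R = (7.92 − 1.3) / 10.1 = 0.655 mA.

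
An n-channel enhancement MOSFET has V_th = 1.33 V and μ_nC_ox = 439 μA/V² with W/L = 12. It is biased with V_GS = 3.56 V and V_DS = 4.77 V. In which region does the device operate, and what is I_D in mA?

Saturation; I_D = 13.1 mA

k_n = μ_nC_ox · (W/L) = 5.268 mA/V².
V_ov = V_GS − V_th = 3.56 − 1.33 = 2.23 V.
Since V_DS = 4.77 V ≥ V_ov = 2.23 V, the device is in saturation.
I_D = ½ k_n V_ov² = 0.5 × 5.268 × 2.23² = 13.1 mA.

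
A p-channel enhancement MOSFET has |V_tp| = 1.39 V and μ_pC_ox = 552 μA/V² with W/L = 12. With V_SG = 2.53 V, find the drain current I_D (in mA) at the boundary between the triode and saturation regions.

At the boundary V_SD = V_ov = V_SG − |V_tp| = 2.53 − 1.39 = 1.14 V.
k_p = μ_pC_ox · (W/L) = 6.624 mA/V².
I_D = ½ k_p V_ov² = 0.5 × 6.624 × 1.14² = 4.3 mA.

I_D = 4.30 mA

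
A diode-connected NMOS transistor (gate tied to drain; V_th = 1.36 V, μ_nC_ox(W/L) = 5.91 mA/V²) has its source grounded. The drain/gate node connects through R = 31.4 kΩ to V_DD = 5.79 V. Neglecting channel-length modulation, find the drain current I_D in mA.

With gate tied to drain, V_GS = V_DS ≥ V_GS − V_th, so the device is in saturation.
KCL at the drain: ½ k_n (V_GS − V_th)² = (V_DD − V_GS)/R.
Let x = V_GS − 1.36. Then 92.8 x² + x − 4.43 = 0, giving x = 0.213 V (positive root), so V_GS = 1.57 V.
I_D = (V_DD − V_GS)/R = (5.79 − 1.57) / 31.4 = 0.134 mA.

I_D = 0.134 mA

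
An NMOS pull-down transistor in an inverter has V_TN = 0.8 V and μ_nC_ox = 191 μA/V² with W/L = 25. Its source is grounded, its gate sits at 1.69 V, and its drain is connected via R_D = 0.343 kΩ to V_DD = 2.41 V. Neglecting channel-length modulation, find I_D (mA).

I_D = 1.89 mA

V_GS = V_G = 1.69 V, so V_ov = 1.69 − 0.8 = 0.89 V.
k_n = μ_nC_ox · (W/L) = 4.775 mA/V².
Assume saturation: I_D = ½ k_n V_ov² = 0.5 × 4.775 × 0.89² = 1.89 mA, giving V_DS = V_DD − I_D R_D = 2.41 − 1.89 × 0.343 = 1.76 V.
V_DS = 1.76 V ≥ V_ov = 0.89 V, confirming saturation.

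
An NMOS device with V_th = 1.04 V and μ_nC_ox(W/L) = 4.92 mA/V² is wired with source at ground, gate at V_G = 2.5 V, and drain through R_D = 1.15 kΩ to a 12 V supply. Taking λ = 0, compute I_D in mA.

V_GS = V_G = 2.5 V, so V_ov = 2.5 − 1.04 = 1.46 V.
Assume saturation: I_D = ½ k_n V_ov² = 0.5 × 4.92 × 1.46² = 5.24 mA, giving V_DS = V_DD − I_D R_D = 12 − 5.24 × 1.15 = 5.97 V.
V_DS = 5.97 V ≥ V_ov = 1.46 V, confirming saturation.

I_D = 5.24 mA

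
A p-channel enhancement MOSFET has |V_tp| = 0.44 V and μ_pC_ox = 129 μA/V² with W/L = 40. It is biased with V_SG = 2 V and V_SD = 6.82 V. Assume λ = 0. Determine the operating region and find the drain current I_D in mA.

Saturation; I_D = 6.28 mA

k_p = μ_pC_ox · (W/L) = 5.16 mA/V².
V_ov = V_SG − |V_tp| = 2 − 0.44 = 1.56 V.
Since V_SD = 6.82 V ≥ V_ov = 1.56 V, the device is in saturation.
I_D = ½ k_p V_ov² = 0.5 × 5.16 × 1.56² = 6.28 mA.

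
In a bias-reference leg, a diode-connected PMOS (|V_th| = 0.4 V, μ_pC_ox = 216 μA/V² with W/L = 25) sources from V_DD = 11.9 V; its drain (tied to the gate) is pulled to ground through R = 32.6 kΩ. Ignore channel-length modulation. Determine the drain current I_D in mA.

I_D = 0.342 mA

With gate tied to drain, V_SG = V_SD ≥ V_SG − |V_th|, so the device is in saturation.
k_p = μ_pC_ox · (W/L) = 5.4 mA/V².
KCL at the drain: ½ k_p (V_SG − |V_th|)² = (V_DD − V_SG)/R.
Let x = V_SG − 0.4. Then 88 x² + x − 11.5 = 0, giving x = 0.356 V (positive root), so V_SG = 0.756 V.
I_D = (V_DD − V_SG)/R = (11.9 − 0.756) / 32.6 = 0.342 mA.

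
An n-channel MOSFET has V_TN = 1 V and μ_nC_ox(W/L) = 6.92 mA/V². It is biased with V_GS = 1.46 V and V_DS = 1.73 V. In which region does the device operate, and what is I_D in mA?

V_ov = V_GS − V_TN = 1.46 − 1 = 0.46 V.
Since V_DS = 1.73 V ≥ V_ov = 0.46 V, the device is in saturation.
I_D = ½ k_n V_ov² = 0.5 × 6.92 × 0.46² = 0.732 mA.

Saturation; I_D = 0.732 mA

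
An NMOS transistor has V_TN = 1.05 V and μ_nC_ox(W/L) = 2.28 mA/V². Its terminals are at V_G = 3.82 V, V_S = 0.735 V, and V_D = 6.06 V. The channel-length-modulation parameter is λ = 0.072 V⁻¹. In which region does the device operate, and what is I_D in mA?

V_GS = V_G − V_S = 3.82 − 0.735 = 3.08 V; V_DS = V_D − V_S = 6.06 − 0.735 = 5.32 V.
V_ov = V_GS − V_TN = 3.08 − 1.05 = 2.04 V.
Since V_DS = 5.32 V ≥ V_ov = 2.04 V, the device is in saturation.
I_D = ½ k_n V_ov² (1 + λ V_DS) = 0.5 × 2.28 × 2.04² × (1 + 0.072 × 5.32) = 6.53 mA.

Saturation; I_D = 6.53 mA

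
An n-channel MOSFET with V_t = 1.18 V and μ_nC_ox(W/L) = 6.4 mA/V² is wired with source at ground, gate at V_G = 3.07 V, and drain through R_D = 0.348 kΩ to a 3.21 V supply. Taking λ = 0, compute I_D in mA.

V_GS = V_G = 3.07 V, so V_ov = 3.07 − 1.18 = 1.89 V.
Assume saturation: I_D = ½ k_n V_ov² = 0.5 × 6.4 × 1.89² = 11.4 mA, giving V_DS = V_DD − I_D R_D = 3.21 − 11.4 × 0.348 = -0.768 V.
But -0.768 V < V_ov = 1.89 V, so the device is actually in triode.
In triode I_D = k_n[V_ov V_DS − ½ V_DS²] and I_D = (V_DD − V_DS)/R_D. Equating: 1.11 V_DS² − 5.209 V_DS + 3.21 = 0, giving V_DS = 0.73 V (the root below V_ov).
I_D = (3.21 − 0.73) / 0.348 = 7.13 mA.

I_D = 7.13 mA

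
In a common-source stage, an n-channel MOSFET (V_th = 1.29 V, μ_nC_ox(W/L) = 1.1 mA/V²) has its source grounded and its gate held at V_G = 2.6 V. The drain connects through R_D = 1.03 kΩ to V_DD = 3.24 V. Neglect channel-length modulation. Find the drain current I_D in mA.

V_GS = V_G = 2.6 V, so V_ov = 2.6 − 1.29 = 1.31 V.
Assume saturation: I_D = ½ k_n V_ov² = 0.5 × 1.1 × 1.31² = 0.944 mA, giving V_DS = V_DD − I_D R_D = 3.24 − 0.944 × 1.03 = 2.27 V.
V_DS = 2.27 V ≥ V_ov = 1.31 V, confirming saturation.

I_D = 0.944 mA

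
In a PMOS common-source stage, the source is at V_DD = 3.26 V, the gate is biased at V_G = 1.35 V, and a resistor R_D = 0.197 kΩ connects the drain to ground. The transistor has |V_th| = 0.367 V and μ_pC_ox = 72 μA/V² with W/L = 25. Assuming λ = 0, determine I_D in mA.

V_SG = V_DD − V_G = 3.26 − 1.35 = 1.91 V, so V_ov = 1.91 − 0.367 = 1.54 V.
k_p = μ_pC_ox · (W/L) = 1.8 mA/V².
Assume saturation: I_D = ½ k_p V_ov² = 0.5 × 1.8 × 1.54² = 2.14 mA, giving V_SD = V_DD − I_D R_D = 3.26 − 2.14 × 0.197 = 2.84 V.
V_SD = 2.84 V ≥ V_ov = 1.54 V, confirming saturation.

I_D = 2.14 mA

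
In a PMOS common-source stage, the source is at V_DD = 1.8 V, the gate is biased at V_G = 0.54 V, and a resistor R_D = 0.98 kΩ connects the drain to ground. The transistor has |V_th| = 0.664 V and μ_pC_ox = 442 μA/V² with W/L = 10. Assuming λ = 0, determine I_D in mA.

I_D = 0.785 mA

V_SG = V_DD − V_G = 1.8 − 0.54 = 1.26 V, so V_ov = 1.26 − 0.664 = 0.596 V.
k_p = μ_pC_ox · (W/L) = 4.42 mA/V².
Assume saturation: I_D = ½ k_p V_ov² = 0.5 × 4.42 × 0.596² = 0.785 mA, giving V_SD = V_DD − I_D R_D = 1.8 − 0.785 × 0.98 = 1.03 V.
V_SD = 1.03 V ≥ V_ov = 0.596 V, confirming saturation.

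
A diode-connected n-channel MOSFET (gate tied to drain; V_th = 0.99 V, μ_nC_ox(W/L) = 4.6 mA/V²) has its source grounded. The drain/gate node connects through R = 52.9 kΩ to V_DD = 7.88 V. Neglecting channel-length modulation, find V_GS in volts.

V_GS = 1.22 V

With gate tied to drain, V_GS = V_DS ≥ V_GS − V_th, so the device is in saturation.
KCL at the drain: ½ k_n (V_GS − V_th)² = (V_DD − V_GS)/R.
Let x = V_GS − 0.99. Then 122 x² + x − 6.89 = 0, giving x = 0.234 V (positive root), so V_GS = 1.22 V.
I_D = (V_DD − V_GS)/R = (7.88 − 1.22) / 52.9 = 0.126 mA.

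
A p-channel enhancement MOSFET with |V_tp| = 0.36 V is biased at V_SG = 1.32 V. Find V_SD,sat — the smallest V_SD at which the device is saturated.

V_SD,sat = 0.960 V

The boundary between triode and saturation is V_SD = V_SG − |V_tp| = V_ov.
V_ov = 1.32 − 0.36 = 0.96 V.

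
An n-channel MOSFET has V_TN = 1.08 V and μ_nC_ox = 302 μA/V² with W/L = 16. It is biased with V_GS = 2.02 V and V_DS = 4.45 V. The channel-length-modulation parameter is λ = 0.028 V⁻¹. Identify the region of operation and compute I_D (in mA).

Saturation; I_D = 2.40 mA

k_n = μ_nC_ox · (W/L) = 4.832 mA/V².
V_ov = V_GS − V_TN = 2.02 − 1.08 = 0.94 V.
Since V_DS = 4.45 V ≥ V_ov = 0.94 V, the device is in saturation.
I_D = ½ k_n V_ov² (1 + λ V_DS) = 0.5 × 4.832 × 0.94² × (1 + 0.028 × 4.45) = 2.4 mA.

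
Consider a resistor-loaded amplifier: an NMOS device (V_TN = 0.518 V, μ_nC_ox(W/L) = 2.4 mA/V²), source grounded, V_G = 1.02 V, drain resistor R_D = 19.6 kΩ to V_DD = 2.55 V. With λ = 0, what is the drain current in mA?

I_D = 0.124 mA

V_GS = V_G = 1.02 V, so V_ov = 1.02 − 0.518 = 0.502 V.
Assume saturation: I_D = ½ k_n V_ov² = 0.5 × 2.4 × 0.502² = 0.302 mA, giving V_DS = V_DD − I_D R_D = 2.55 − 0.302 × 19.6 = -3.38 V.
But -3.38 V < V_ov = 0.502 V, so the device is actually in triode.
In triode I_D = k_n[V_ov V_DS − ½ V_DS²] and I_D = (V_DD − V_DS)/R_D. Equating: 23.5 V_DS² − 24.61 V_DS + 2.55 = 0, giving V_DS = 0.117 V (the root below V_ov).
I_D = (2.55 − 0.117) / 19.6 = 0.124 mA.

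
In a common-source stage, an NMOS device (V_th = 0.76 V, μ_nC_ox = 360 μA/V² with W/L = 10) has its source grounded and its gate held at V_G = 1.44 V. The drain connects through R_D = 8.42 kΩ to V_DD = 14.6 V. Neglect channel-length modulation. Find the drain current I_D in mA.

V_GS = V_G = 1.44 V, so V_ov = 1.44 − 0.76 = 0.68 V.
k_n = μ_nC_ox · (W/L) = 3.6 mA/V².
Assume saturation: I_D = ½ k_n V_ov² = 0.5 × 3.6 × 0.68² = 0.832 mA, giving V_DS = V_DD − I_D R_D = 14.6 − 0.832 × 8.42 = 7.59 V.
V_DS = 7.59 V ≥ V_ov = 0.68 V, confirming saturation.

I_D = 0.832 mA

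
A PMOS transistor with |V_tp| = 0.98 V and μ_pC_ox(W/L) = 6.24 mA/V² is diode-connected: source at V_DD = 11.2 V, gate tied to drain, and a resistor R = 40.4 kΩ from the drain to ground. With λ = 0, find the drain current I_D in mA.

With gate tied to drain, V_SG = V_SD ≥ V_SG − |V_tp|, so the device is in saturation.
KCL at the drain: ½ k_p (V_SG − |V_tp|)² = (V_DD − V_SG)/R.
Let x = V_SG − 0.98. Then 126 x² + x − 10.22 = 0, giving x = 0.281 V (positive root), so V_SG = 1.26 V.
I_D = (V_DD − V_SG)/R = (11.2 − 1.26) / 40.4 = 0.246 mA.

I_D = 0.246 mA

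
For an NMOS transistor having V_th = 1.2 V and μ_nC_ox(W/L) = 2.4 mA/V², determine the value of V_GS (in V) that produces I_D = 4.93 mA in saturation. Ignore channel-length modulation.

In saturation I_D = ½ k_n (V_GS − V_th)², so V_GS − V_th = √(2 I_D / k_n) = √(2 × 4.93 / 2.4) = 2.03 V.
V_GS = 1.2 + 2.03 = 3.23 V.

V_GS = 3.23 V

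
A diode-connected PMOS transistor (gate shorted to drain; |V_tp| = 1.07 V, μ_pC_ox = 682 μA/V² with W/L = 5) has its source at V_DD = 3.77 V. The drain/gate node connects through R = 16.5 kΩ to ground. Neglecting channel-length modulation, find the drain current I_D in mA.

With gate tied to drain, V_SG = V_SD ≥ V_SG − |V_tp|, so the device is in saturation.
k_p = μ_pC_ox · (W/L) = 3.41 mA/V².
KCL at the drain: ½ k_p (V_SG − |V_tp|)² = (V_DD − V_SG)/R.
Let x = V_SG − 1.07. Then 28.1 x² + x − 2.7 = 0, giving x = 0.293 V (positive root), so V_SG = 1.36 V.
I_D = (V_DD − V_SG)/R = (3.77 − 1.36) / 16.5 = 0.146 mA.

I_D = 0.146 mA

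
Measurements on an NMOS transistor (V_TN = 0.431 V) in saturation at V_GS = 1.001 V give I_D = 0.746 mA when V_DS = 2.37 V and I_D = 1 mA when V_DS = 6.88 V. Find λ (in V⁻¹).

With V_GS fixed, I_D ∝ (1 + λ V_DS) in saturation, so I_D2/I_D1 = (1 + λ V_DS2)/(1 + λ V_DS1).
1/0.746 = 1.34 = (1 + 6.88 λ)/(1 + 2.37 λ).
Solving: λ (I_D1 V_DS2 − I_D2 V_DS1) = I_D2 − I_D1, so λ = (1 − 0.746) / (0.746 × 6.88 − 1 × 2.37) = 0.254 / 2.76 = 0.0919 V⁻¹.

λ = 0.0919 V⁻¹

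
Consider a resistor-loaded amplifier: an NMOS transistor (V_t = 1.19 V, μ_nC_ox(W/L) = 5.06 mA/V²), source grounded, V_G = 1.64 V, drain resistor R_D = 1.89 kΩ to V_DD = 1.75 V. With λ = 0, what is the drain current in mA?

V_GS = V_G = 1.64 V, so V_ov = 1.64 − 1.19 = 0.45 V.
Assume saturation: I_D = ½ k_n V_ov² = 0.5 × 5.06 × 0.45² = 0.512 mA, giving V_DS = V_DD − I_D R_D = 1.75 − 0.512 × 1.89 = 0.782 V.
V_DS = 0.782 V ≥ V_ov = 0.45 V, confirming saturation.

I_D = 0.512 mA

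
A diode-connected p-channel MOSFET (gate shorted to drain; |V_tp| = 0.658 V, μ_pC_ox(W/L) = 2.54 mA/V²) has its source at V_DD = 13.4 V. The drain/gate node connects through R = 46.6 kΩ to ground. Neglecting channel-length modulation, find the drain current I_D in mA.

With gate tied to drain, V_SG = V_SD ≥ V_SG − |V_tp|, so the device is in saturation.
KCL at the drain: ½ k_p (V_SG − |V_tp|)² = (V_DD − V_SG)/R.
Let x = V_SG − 0.658. Then 59.2 x² + x − 12.74 = 0, giving x = 0.456 V (positive root), so V_SG = 1.11 V.
I_D = (V_DD − V_SG)/R = (13.4 − 1.11) / 46.6 = 0.264 mA.

I_D = 0.264 mA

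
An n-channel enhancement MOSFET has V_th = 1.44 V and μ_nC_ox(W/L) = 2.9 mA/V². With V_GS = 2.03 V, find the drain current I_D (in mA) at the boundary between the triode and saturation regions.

I_D = 0.505 mA

At the boundary V_DS = V_ov = V_GS − V_th = 2.03 − 1.44 = 0.59 V.
I_D = ½ k_n V_ov² = 0.5 × 2.9 × 0.59² = 0.505 mA.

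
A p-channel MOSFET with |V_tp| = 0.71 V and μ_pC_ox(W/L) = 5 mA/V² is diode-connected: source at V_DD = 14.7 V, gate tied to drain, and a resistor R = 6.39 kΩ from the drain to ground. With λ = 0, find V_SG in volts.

V_SG = 1.62 V

With gate tied to drain, V_SG = V_SD ≥ V_SG − |V_tp|, so the device is in saturation.
KCL at the drain: ½ k_p (V_SG − |V_tp|)² = (V_DD − V_SG)/R.
Let x = V_SG − 0.71. Then 16 x² + x − 13.99 = 0, giving x = 0.905 V (positive root), so V_SG = 1.62 V.
I_D = (V_DD − V_SG)/R = (14.7 − 1.62) / 6.39 = 2.05 mA.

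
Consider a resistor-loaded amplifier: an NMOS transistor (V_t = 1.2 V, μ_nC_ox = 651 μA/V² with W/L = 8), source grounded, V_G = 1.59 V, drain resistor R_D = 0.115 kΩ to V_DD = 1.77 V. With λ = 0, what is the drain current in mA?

V_GS = V_G = 1.59 V, so V_ov = 1.59 − 1.2 = 0.39 V.
k_n = μ_nC_ox · (W/L) = 5.208 mA/V².
Assume saturation: I_D = ½ k_n V_ov² = 0.5 × 5.208 × 0.39² = 0.396 mA, giving V_DS = V_DD − I_D R_D = 1.77 − 0.396 × 0.115 = 1.72 V.
V_DS = 1.72 V ≥ V_ov = 0.39 V, confirming saturation.

I_D = 0.396 mA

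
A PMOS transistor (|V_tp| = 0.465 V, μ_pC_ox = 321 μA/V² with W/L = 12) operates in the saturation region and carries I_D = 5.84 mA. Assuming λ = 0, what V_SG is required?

V_SG = 2.21 V

k_p = μ_pC_ox · (W/L) = 3.852 mA/V².
In saturation I_D = ½ k_p (V_SG − |V_tp|)², so V_SG − |V_tp| = √(2 I_D / k_p) = √(2 × 5.84 / 3.852) = 1.74 V.
V_SG = 0.465 + 1.74 = 2.21 V.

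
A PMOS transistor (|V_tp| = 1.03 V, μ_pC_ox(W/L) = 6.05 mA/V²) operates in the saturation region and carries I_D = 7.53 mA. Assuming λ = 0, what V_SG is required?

In saturation I_D = ½ k_p (V_SG − |V_tp|)², so V_SG − |V_tp| = √(2 I_D / k_p) = √(2 × 7.53 / 6.05) = 1.58 V.
V_SG = 1.03 + 1.58 = 2.61 V.

V_SG = 2.61 V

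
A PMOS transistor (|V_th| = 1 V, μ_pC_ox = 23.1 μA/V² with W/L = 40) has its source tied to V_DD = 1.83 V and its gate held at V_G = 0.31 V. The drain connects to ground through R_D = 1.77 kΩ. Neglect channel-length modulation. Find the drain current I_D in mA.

I_D = 0.125 mA

V_SG = V_DD − V_G = 1.83 − 0.31 = 1.52 V, so V_ov = 1.52 − 1 = 0.52 V.
k_p = μ_pC_ox · (W/L) = 0.924 mA/V².
Assume saturation: I_D = ½ k_p V_ov² = 0.5 × 0.924 × 0.52² = 0.125 mA, giving V_SD = V_DD − I_D R_D = 1.83 − 0.125 × 1.77 = 1.61 V.
V_SD = 1.61 V ≥ V_ov = 0.52 V, confirming saturation.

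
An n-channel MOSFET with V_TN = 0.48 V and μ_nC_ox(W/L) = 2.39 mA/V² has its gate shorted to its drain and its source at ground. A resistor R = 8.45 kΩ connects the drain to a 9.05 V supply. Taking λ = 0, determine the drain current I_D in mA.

With gate tied to drain, V_GS = V_DS ≥ V_GS − V_TN, so the device is in saturation.
KCL at the drain: ½ k_n (V_GS − V_TN)² = (V_DD − V_GS)/R.
Let x = V_GS − 0.48. Then 10.1 x² + x − 8.57 = 0, giving x = 0.873 V (positive root), so V_GS = 1.35 V.
I_D = (V_DD − V_GS)/R = (9.05 − 1.35) / 8.45 = 0.911 mA.

I_D = 0.911 mA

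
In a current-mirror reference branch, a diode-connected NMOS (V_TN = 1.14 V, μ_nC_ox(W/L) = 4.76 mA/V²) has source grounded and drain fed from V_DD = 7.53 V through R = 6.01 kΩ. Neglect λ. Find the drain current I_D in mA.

With gate tied to drain, V_GS = V_DS ≥ V_GS − V_TN, so the device is in saturation.
KCL at the drain: ½ k_n (V_GS − V_TN)² = (V_DD − V_GS)/R.
Let x = V_GS − 1.14. Then 14.3 x² + x − 6.39 = 0, giving x = 0.634 V (positive root), so V_GS = 1.77 V.
I_D = (V_DD − V_GS)/R = (7.53 − 1.77) / 6.01 = 0.958 mA.

I_D = 0.958 mA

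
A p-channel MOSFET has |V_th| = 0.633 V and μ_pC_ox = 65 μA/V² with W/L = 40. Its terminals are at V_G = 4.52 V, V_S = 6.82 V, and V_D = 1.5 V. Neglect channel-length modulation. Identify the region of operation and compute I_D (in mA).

V_SG = V_S − V_G = 6.82 − 4.52 = 2.3 V; V_SD = V_S − V_D = 6.82 − 1.5 = 5.32 V.
k_p = μ_pC_ox · (W/L) = 2.6 mA/V².
V_ov = V_SG − |V_th| = 2.3 − 0.633 = 1.67 V.
Since V_SD = 5.32 V ≥ V_ov = 1.67 V, the device is in saturation.
I_D = ½ k_p V_ov² = 0.5 × 2.6 × 1.67² = 3.61 mA.

Saturation; I_D = 3.61 mA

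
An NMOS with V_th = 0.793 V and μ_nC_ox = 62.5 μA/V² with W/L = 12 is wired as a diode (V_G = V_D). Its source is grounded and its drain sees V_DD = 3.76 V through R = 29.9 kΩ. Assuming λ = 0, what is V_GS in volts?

V_GS = 1.26 V

With gate tied to drain, V_GS = V_DS ≥ V_GS − V_th, so the device is in saturation.
k_n = μ_nC_ox · (W/L) = 0.75 mA/V².
KCL at the drain: ½ k_n (V_GS − V_th)² = (V_DD − V_GS)/R.
Let x = V_GS − 0.793. Then 11.2 x² + x − 2.967 = 0, giving x = 0.472 V (positive root), so V_GS = 1.26 V.
I_D = (V_DD − V_GS)/R = (3.76 − 1.26) / 29.9 = 0.0835 mA.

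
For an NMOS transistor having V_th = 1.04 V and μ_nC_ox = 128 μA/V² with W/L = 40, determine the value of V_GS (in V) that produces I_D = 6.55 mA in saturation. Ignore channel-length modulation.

k_n = μ_nC_ox · (W/L) = 5.12 mA/V².
In saturation I_D = ½ k_n (V_GS − V_th)², so V_GS − V_th = √(2 I_D / k_n) = √(2 × 6.55 / 5.12) = 1.6 V.
V_GS = 1.04 + 1.6 = 2.64 V.

V_GS = 2.64 V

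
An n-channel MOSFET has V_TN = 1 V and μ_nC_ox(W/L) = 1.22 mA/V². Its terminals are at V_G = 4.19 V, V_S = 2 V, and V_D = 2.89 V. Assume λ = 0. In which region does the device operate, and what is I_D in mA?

V_GS = V_G − V_S = 4.19 − 2 = 2.19 V; V_DS = V_D − V_S = 2.89 − 2 = 0.89 V.
V_ov = V_GS − V_TN = 2.19 − 1 = 1.19 V.
Since V_DS = 0.89 V < V_ov = 1.19 V, the device is in the triode region.
I_D = k_n [V_ov · V_DS − ½ V_DS²] = 1.22 × [1.19 × 0.89 − 0.5 × 0.89²] = 0.809 mA.

Triode; I_D = 0.809 mA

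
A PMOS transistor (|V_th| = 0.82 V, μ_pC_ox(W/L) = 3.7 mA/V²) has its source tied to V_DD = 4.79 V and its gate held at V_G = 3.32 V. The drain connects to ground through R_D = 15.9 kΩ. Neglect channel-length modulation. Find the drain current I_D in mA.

I_D = 0.293 mA

V_SG = V_DD − V_G = 4.79 − 3.32 = 1.47 V, so V_ov = 1.47 − 0.82 = 0.65 V.
Assume saturation: I_D = ½ k_p V_ov² = 0.5 × 3.7 × 0.65² = 0.782 mA, giving V_SD = V_DD − I_D R_D = 4.79 − 0.782 × 15.9 = -7.64 V.
But -7.64 V < V_ov = 0.65 V, so the device is actually in triode.
In triode I_D = k_p[V_ov V_SD − ½ V_SD²] and I_D = (V_DD − V_SD)/R_D. Equating: 29.4 V_SD² − 39.24 V_SD + 4.79 = 0, giving V_SD = 0.136 V (the root below V_ov).
I_D = (4.79 − 0.136) / 15.9 = 0.293 mA.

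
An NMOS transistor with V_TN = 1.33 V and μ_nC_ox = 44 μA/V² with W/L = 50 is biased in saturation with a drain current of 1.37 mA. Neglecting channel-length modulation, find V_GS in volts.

k_n = μ_nC_ox · (W/L) = 2.2 mA/V².
In saturation I_D = ½ k_n (V_GS − V_TN)², so V_GS − V_TN = √(2 I_D / k_n) = √(2 × 1.37 / 2.2) = 1.12 V.
V_GS = 1.33 + 1.12 = 2.45 V.

V_GS = 2.45 V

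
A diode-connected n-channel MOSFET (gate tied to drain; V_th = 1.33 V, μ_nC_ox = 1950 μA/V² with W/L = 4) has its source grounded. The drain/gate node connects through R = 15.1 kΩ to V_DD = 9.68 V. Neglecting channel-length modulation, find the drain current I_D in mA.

I_D = 0.529 mA

With gate tied to drain, V_GS = V_DS ≥ V_GS − V_th, so the device is in saturation.
k_n = μ_nC_ox · (W/L) = 7.8 mA/V².
KCL at the drain: ½ k_n (V_GS − V_th)² = (V_DD − V_GS)/R.
Let x = V_GS − 1.33. Then 58.9 x² + x − 8.35 = 0, giving x = 0.368 V (positive root), so V_GS = 1.7 V.
I_D = (V_DD − V_GS)/R = (9.68 − 1.7) / 15.1 = 0.529 mA.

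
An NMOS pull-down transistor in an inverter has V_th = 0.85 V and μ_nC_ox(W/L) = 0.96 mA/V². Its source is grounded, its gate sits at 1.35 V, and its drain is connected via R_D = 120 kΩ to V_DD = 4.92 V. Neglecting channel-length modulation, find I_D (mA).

V_GS = V_G = 1.35 V, so V_ov = 1.35 − 0.85 = 0.5 V.
Assume saturation: I_D = ½ k_n V_ov² = 0.5 × 0.96 × 0.5² = 0.12 mA, giving V_DS = V_DD − I_D R_D = 4.92 − 0.12 × 120 = -9.48 V.
But -9.48 V < V_ov = 0.5 V, so the device is actually in triode.
In triode I_D = k_n[V_ov V_DS − ½ V_DS²] and I_D = (V_DD − V_DS)/R_D. Equating: 57.6 V_DS² − 58.6 V_DS + 4.92 = 0, giving V_DS = 0.0923 V (the root below V_ov).
I_D = (4.92 − 0.0923) / 120 = 0.0402 mA.

I_D = 0.0402 mA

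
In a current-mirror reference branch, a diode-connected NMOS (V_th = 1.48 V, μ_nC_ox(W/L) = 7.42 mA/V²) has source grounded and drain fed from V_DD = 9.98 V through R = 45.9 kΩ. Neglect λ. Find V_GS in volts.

With gate tied to drain, V_GS = V_DS ≥ V_GS − V_th, so the device is in saturation.
KCL at the drain: ½ k_n (V_GS − V_th)² = (V_DD − V_GS)/R.
Let x = V_GS − 1.48. Then 170 x² + x − 8.5 = 0, giving x = 0.221 V (positive root), so V_GS = 1.7 V.
I_D = (V_DD − V_GS)/R = (9.98 − 1.7) / 45.9 = 0.18 mA.

V_GS = 1.70 V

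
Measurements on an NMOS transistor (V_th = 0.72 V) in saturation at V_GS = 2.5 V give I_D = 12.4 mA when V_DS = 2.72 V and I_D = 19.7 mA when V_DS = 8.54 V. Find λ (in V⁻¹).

λ = 0.140 V⁻¹

With V_GS fixed, I_D ∝ (1 + λ V_DS) in saturation, so I_D2/I_D1 = (1 + λ V_DS2)/(1 + λ V_DS1).
19.7/12.4 = 1.589 = (1 + 8.54 λ)/(1 + 2.72 λ).
Solving: λ (I_D1 V_DS2 − I_D2 V_DS1) = I_D2 − I_D1, so λ = (19.7 − 12.4) / (12.4 × 8.54 − 19.7 × 2.72) = 7.3 / 52.3 = 0.14 V⁻¹.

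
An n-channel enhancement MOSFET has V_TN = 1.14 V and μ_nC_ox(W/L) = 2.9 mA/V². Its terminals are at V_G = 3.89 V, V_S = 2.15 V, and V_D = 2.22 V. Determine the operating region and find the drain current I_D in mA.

V_GS = V_G − V_S = 3.89 − 2.15 = 1.74 V; V_DS = V_D − V_S = 2.22 − 2.15 = 0.07 V.
V_ov = V_GS − V_TN = 1.74 − 1.14 = 0.6 V.
Since V_DS = 0.07 V < V_ov = 0.6 V, the device is in the triode region.
I_D = k_n [V_ov · V_DS − ½ V_DS²] = 2.9 × [0.6 × 0.07 − 0.5 × 0.07²] = 0.115 mA.

Triode; I_D = 0.115 mA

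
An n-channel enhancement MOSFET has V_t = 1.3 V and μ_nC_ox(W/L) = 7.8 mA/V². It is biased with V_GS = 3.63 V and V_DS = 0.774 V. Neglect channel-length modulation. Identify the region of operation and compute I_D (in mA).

V_ov = V_GS − V_t = 3.63 − 1.3 = 2.33 V.
Since V_DS = 0.774 V < V_ov = 2.33 V, the device is in the triode region.
I_D = k_n [V_ov · V_DS − ½ V_DS²] = 7.8 × [2.33 × 0.774 − 0.5 × 0.774²] = 11.7 mA.

Triode; I_D = 11.7 mA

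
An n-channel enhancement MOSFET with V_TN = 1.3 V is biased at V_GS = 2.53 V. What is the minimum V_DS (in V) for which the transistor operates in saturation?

V_DS,sat = 1.23 V

The boundary between triode and saturation is V_DS = V_GS − V_TN = V_ov.
V_ov = 2.53 − 1.3 = 1.23 V.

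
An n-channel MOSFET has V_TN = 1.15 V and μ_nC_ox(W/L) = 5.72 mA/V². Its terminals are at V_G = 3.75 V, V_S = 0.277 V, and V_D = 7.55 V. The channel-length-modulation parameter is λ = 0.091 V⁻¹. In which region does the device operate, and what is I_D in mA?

Saturation; I_D = 25.6 mA

V_GS = V_G − V_S = 3.75 − 0.277 = 3.47 V; V_DS = V_D − V_S = 7.55 − 0.277 = 7.27 V.
V_ov = V_GS − V_TN = 3.47 − 1.15 = 2.32 V.
Since V_DS = 7.27 V ≥ V_ov = 2.32 V, the device is in saturation.
I_D = ½ k_n V_ov² (1 + λ V_DS) = 0.5 × 5.72 × 2.32² × (1 + 0.091 × 7.27) = 25.6 mA.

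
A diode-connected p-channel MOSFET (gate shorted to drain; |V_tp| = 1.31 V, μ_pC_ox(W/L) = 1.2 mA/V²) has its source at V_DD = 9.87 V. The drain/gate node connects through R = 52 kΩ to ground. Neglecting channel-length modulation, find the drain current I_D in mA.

With gate tied to drain, V_SG = V_SD ≥ V_SG − |V_tp|, so the device is in saturation.
KCL at the drain: ½ k_p (V_SG − |V_tp|)² = (V_DD − V_SG)/R.
Let x = V_SG − 1.31. Then 31.2 x² + x − 8.56 = 0, giving x = 0.508 V (positive root), so V_SG = 1.82 V.
I_D = (V_DD − V_SG)/R = (9.87 − 1.82) / 52 = 0.155 mA.

I_D = 0.155 mA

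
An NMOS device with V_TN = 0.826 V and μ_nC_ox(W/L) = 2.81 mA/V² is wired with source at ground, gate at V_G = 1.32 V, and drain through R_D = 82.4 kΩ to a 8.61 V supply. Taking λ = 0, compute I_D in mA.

I_D = 0.104 mA

V_GS = V_G = 1.32 V, so V_ov = 1.32 − 0.826 = 0.494 V.
Assume saturation: I_D = ½ k_n V_ov² = 0.5 × 2.81 × 0.494² = 0.343 mA, giving V_DS = V_DD − I_D R_D = 8.61 − 0.343 × 82.4 = -19.6 V.
But -19.6 V < V_ov = 0.494 V, so the device is actually in triode.
In triode I_D = k_n[V_ov V_DS − ½ V_DS²] and I_D = (V_DD − V_DS)/R_D. Equating: 116 V_DS² − 115.4 V_DS + 8.61 = 0, giving V_DS = 0.0812 V (the root below V_ov).
I_D = (8.61 − 0.0812) / 82.4 = 0.104 mA.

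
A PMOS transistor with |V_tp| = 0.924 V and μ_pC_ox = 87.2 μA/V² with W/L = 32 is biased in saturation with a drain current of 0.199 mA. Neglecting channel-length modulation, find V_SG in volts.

V_SG = 1.30 V

k_p = μ_pC_ox · (W/L) = 2.79 mA/V².
In saturation I_D = ½ k_p (V_SG − |V_tp|)², so V_SG − |V_tp| = √(2 I_D / k_p) = √(2 × 0.199 / 2.79) = 0.378 V.
V_SG = 0.924 + 0.378 = 1.3 V.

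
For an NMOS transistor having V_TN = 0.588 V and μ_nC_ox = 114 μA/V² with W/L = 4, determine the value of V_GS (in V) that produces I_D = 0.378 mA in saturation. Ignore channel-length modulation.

V_GS = 1.88 V

k_n = μ_nC_ox · (W/L) = 0.456 mA/V².
In saturation I_D = ½ k_n (V_GS − V_TN)², so V_GS − V_TN = √(2 I_D / k_n) = √(2 × 0.378 / 0.456) = 1.29 V.
V_GS = 0.588 + 1.29 = 1.88 V.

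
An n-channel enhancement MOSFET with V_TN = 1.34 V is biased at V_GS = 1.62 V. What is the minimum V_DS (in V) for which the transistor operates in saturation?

V_DS,sat = 0.280 V

The boundary between triode and saturation is V_DS = V_GS − V_TN = V_ov.
V_ov = 1.62 − 1.34 = 0.28 V.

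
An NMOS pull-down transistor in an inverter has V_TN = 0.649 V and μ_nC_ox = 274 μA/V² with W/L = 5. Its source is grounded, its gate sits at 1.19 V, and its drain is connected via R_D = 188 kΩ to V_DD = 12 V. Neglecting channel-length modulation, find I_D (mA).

V_GS = V_G = 1.19 V, so V_ov = 1.19 − 0.649 = 0.541 V.
k_n = μ_nC_ox · (W/L) = 1.37 mA/V².
Assume saturation: I_D = ½ k_n V_ov² = 0.5 × 1.37 × 0.541² = 0.2 mA, giving V_DS = V_DD − I_D R_D = 12 − 0.2 × 188 = -25.7 V.
But -25.7 V < V_ov = 0.541 V, so the device is actually in triode.
In triode I_D = k_n[V_ov V_DS − ½ V_DS²] and I_D = (V_DD − V_DS)/R_D. Equating: 129 V_DS² − 140.3 V_DS + 12 = 0, giving V_DS = 0.0935 V (the root below V_ov).
I_D = (12 − 0.0935) / 188 = 0.0633 mA.

I_D = 0.0633 mA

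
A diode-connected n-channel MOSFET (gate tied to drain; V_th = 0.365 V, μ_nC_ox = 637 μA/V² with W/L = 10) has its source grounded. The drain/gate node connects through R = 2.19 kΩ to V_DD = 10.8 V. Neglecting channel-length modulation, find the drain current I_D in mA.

With gate tied to drain, V_GS = V_DS ≥ V_GS − V_th, so the device is in saturation.
k_n = μ_nC_ox · (W/L) = 6.37 mA/V².
KCL at the drain: ½ k_n (V_GS − V_th)² = (V_DD − V_GS)/R.
Let x = V_GS − 0.365. Then 6.98 x² + x − 10.44 = 0, giving x = 1.15 V (positive root), so V_GS = 1.52 V.
I_D = (V_DD − V_GS)/R = (10.8 − 1.52) / 2.19 = 4.24 mA.

I_D = 4.24 mA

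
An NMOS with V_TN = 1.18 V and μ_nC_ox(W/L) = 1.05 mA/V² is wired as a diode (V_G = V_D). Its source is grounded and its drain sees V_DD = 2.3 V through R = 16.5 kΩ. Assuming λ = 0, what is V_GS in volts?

With gate tied to drain, V_GS = V_DS ≥ V_GS − V_TN, so the device is in saturation.
KCL at the drain: ½ k_n (V_GS − V_TN)² = (V_DD − V_GS)/R.
Let x = V_GS − 1.18. Then 8.66 x² + x − 1.12 = 0, giving x = 0.306 V (positive root), so V_GS = 1.49 V.
I_D = (V_DD − V_GS)/R = (2.3 − 1.49) / 16.5 = 0.0493 mA.

V_GS = 1.49 V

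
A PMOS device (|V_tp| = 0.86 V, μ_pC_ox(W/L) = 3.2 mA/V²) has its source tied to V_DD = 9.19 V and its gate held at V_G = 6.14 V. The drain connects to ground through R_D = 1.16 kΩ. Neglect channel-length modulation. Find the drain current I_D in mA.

V_SG = V_DD − V_G = 9.19 − 6.14 = 3.05 V, so V_ov = 3.05 − 0.86 = 2.19 V.
Assume saturation: I_D = ½ k_p V_ov² = 0.5 × 3.2 × 2.19² = 7.67 mA, giving V_SD = V_DD − I_D R_D = 9.19 − 7.67 × 1.16 = 0.288 V.
But 0.288 V < V_ov = 2.19 V, so the device is actually in triode.
In triode I_D = k_p[V_ov V_SD − ½ V_SD²] and I_D = (V_DD − V_SD)/R_D. Equating: 1.86 V_SD² − 9.129 V_SD + 9.19 = 0, giving V_SD = 1.41 V (the root below V_ov).
I_D = (9.19 − 1.41) / 1.16 = 6.71 mA.

I_D = 6.71 mA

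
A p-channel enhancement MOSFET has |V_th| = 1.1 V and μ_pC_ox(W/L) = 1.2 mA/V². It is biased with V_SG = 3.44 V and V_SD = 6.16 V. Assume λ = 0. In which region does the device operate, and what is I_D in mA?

Saturation; I_D = 3.29 mA

V_ov = V_SG − |V_th| = 3.44 − 1.1 = 2.34 V.
Since V_SD = 6.16 V ≥ V_ov = 2.34 V, the device is in saturation.
I_D = ½ k_p V_ov² = 0.5 × 1.2 × 2.34² = 3.29 mA.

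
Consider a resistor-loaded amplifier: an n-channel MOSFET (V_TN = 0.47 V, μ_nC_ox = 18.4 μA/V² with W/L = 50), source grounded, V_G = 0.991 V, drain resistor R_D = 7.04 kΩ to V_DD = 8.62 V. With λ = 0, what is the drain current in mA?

I_D = 0.125 mA

V_GS = V_G = 0.991 V, so V_ov = 0.991 − 0.47 = 0.521 V.
k_n = μ_nC_ox · (W/L) = 0.92 mA/V².
Assume saturation: I_D = ½ k_n V_ov² = 0.5 × 0.92 × 0.521² = 0.125 mA, giving V_DS = V_DD − I_D R_D = 8.62 − 0.125 × 7.04 = 7.74 V.
V_DS = 7.74 V ≥ V_ov = 0.521 V, confirming saturation.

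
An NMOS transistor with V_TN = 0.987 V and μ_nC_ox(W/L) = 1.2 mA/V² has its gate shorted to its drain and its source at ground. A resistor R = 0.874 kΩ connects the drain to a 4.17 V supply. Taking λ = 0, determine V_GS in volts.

With gate tied to drain, V_GS = V_DS ≥ V_GS − V_TN, so the device is in saturation.
KCL at the drain: ½ k_n (V_GS − V_TN)² = (V_DD − V_GS)/R.
Let x = V_GS − 0.987. Then 0.524 x² + x − 3.183 = 0, giving x = 1.69 V (positive root), so V_GS = 2.68 V.
I_D = (V_DD − V_GS)/R = (4.17 − 2.68) / 0.874 = 1.71 mA.

V_GS = 2.68 V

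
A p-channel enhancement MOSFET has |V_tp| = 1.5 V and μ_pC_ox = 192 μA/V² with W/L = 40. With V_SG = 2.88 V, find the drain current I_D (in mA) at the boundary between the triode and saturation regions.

At the boundary V_SD = V_ov = V_SG − |V_tp| = 2.88 − 1.5 = 1.38 V.
k_p = μ_pC_ox · (W/L) = 7.68 mA/V².
I_D = ½ k_p V_ov² = 0.5 × 7.68 × 1.38² = 7.31 mA.

I_D = 7.31 mA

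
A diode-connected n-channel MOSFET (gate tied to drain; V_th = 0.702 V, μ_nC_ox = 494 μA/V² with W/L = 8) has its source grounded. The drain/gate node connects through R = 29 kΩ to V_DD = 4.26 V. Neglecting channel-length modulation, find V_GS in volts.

With gate tied to drain, V_GS = V_DS ≥ V_GS − V_th, so the device is in saturation.
k_n = μ_nC_ox · (W/L) = 3.952 mA/V².
KCL at the drain: ½ k_n (V_GS − V_th)² = (V_DD − V_GS)/R.
Let x = V_GS − 0.702. Then 57.3 x² + x − 3.558 = 0, giving x = 0.241 V (positive root), so V_GS = 0.943 V.
I_D = (V_DD − V_GS)/R = (4.26 − 0.943) / 29 = 0.114 mA.

V_GS = 0.943 V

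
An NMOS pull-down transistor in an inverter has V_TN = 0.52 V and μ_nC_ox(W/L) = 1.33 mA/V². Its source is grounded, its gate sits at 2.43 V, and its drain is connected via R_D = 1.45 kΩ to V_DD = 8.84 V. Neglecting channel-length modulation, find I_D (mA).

I_D = 2.43 mA

V_GS = V_G = 2.43 V, so V_ov = 2.43 − 0.52 = 1.91 V.
Assume saturation: I_D = ½ k_n V_ov² = 0.5 × 1.33 × 1.91² = 2.43 mA, giving V_DS = V_DD − I_D R_D = 8.84 − 2.43 × 1.45 = 5.32 V.
V_DS = 5.32 V ≥ V_ov = 1.91 V, confirming saturation.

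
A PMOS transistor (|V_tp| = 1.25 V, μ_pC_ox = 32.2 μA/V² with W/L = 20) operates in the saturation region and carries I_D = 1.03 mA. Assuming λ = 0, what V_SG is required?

k_p = μ_pC_ox · (W/L) = 0.644 mA/V².
In saturation I_D = ½ k_p (V_SG − |V_tp|)², so V_SG − |V_tp| = √(2 I_D / k_p) = √(2 × 1.03 / 0.644) = 1.79 V.
V_SG = 1.25 + 1.79 = 3.04 V.

V_SG = 3.04 V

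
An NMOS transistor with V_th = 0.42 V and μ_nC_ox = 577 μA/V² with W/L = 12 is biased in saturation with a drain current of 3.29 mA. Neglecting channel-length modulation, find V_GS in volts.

V_GS = 1.39 V

k_n = μ_nC_ox · (W/L) = 6.924 mA/V².
In saturation I_D = ½ k_n (V_GS − V_th)², so V_GS − V_th = √(2 I_D / k_n) = √(2 × 3.29 / 6.924) = 0.975 V.
V_GS = 0.42 + 0.975 = 1.39 V.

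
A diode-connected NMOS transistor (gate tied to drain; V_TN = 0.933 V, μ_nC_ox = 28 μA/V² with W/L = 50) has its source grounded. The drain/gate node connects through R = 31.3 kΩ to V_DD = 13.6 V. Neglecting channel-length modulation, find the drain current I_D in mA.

With gate tied to drain, V_GS = V_DS ≥ V_GS − V_TN, so the device is in saturation.
k_n = μ_nC_ox · (W/L) = 1.4 mA/V².
KCL at the drain: ½ k_n (V_GS − V_TN)² = (V_DD − V_GS)/R.
Let x = V_GS − 0.933. Then 21.9 x² + x − 12.67 = 0, giving x = 0.738 V (positive root), so V_GS = 1.67 V.
I_D = (V_DD − V_GS)/R = (13.6 − 1.67) / 31.3 = 0.381 mA.

I_D = 0.381 mA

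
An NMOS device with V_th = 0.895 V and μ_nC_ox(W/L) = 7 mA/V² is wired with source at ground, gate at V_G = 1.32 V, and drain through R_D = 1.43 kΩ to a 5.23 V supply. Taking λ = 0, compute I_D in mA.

I_D = 0.632 mA

V_GS = V_G = 1.32 V, so V_ov = 1.32 − 0.895 = 0.425 V.
Assume saturation: I_D = ½ k_n V_ov² = 0.5 × 7 × 0.425² = 0.632 mA, giving V_DS = V_DD − I_D R_D = 5.23 − 0.632 × 1.43 = 4.33 V.
V_DS = 4.33 V ≥ V_ov = 0.425 V, confirming saturation.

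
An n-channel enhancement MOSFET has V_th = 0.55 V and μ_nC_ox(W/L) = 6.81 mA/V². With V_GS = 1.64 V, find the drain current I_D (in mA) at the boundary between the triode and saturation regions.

At the boundary V_DS = V_ov = V_GS − V_th = 1.64 − 0.55 = 1.09 V.
I_D = ½ k_n V_ov² = 0.5 × 6.81 × 1.09² = 4.05 mA.

I_D = 4.05 mA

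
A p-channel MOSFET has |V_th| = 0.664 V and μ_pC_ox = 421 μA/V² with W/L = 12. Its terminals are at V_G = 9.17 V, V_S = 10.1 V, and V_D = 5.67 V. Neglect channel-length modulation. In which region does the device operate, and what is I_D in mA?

Saturation; I_D = 0.179 mA

V_SG = V_S − V_G = 10.1 − 9.17 = 0.93 V; V_SD = V_S − V_D = 10.1 − 5.67 = 4.43 V.
k_p = μ_pC_ox · (W/L) = 5.052 mA/V².
V_ov = V_SG − |V_th| = 0.93 − 0.664 = 0.266 V.
Since V_SD = 4.43 V ≥ V_ov = 0.266 V, the device is in saturation.
I_D = ½ k_p V_ov² = 0.5 × 5.052 × 0.266² = 0.179 mA.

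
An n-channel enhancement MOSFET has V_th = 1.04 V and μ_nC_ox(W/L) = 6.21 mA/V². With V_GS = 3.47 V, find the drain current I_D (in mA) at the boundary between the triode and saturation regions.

At the boundary V_DS = V_ov = V_GS − V_th = 3.47 − 1.04 = 2.43 V.
I_D = ½ k_n V_ov² = 0.5 × 6.21 × 2.43² = 18.3 mA.

I_D = 18.3 mA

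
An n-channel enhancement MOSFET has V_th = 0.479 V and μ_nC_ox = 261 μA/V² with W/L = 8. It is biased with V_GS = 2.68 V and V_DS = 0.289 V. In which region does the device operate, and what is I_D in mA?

k_n = μ_nC_ox · (W/L) = 2.088 mA/V².
V_ov = V_GS − V_th = 2.68 − 0.479 = 2.2 V.
Since V_DS = 0.289 V < V_ov = 2.2 V, the device is in the triode region.
I_D = k_n [V_ov · V_DS − ½ V_DS²] = 2.088 × [2.2 × 0.289 − 0.5 × 0.289²] = 1.24 mA.

Triode; I_D = 1.24 mA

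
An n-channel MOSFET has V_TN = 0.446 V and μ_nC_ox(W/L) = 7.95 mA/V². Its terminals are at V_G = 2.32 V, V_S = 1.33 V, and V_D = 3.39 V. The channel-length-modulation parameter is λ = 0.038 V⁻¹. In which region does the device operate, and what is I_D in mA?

V_GS = V_G − V_S = 2.32 − 1.33 = 0.99 V; V_DS = V_D − V_S = 3.39 − 1.33 = 2.06 V.
V_ov = V_GS − V_TN = 0.99 − 0.446 = 0.544 V.
Since V_DS = 2.06 V ≥ V_ov = 0.544 V, the device is in saturation.
I_D = ½ k_n V_ov² (1 + λ V_DS) = 0.5 × 7.95 × 0.544² × (1 + 0.038 × 2.06) = 1.27 mA.

Saturation; I_D = 1.27 mA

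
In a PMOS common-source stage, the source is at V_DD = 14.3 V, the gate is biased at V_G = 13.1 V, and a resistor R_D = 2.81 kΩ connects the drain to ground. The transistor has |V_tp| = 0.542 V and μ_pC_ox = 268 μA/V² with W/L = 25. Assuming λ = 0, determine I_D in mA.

I_D = 1.45 mA

V_SG = V_DD − V_G = 14.3 − 13.1 = 1.2 V, so V_ov = 1.2 − 0.542 = 0.658 V.
k_p = μ_pC_ox · (W/L) = 6.7 mA/V².
Assume saturation: I_D = ½ k_p V_ov² = 0.5 × 6.7 × 0.658² = 1.45 mA, giving V_SD = V_DD − I_D R_D = 14.3 − 1.45 × 2.81 = 10.2 V.
V_SD = 10.2 V ≥ V_ov = 0.658 V, confirming saturation.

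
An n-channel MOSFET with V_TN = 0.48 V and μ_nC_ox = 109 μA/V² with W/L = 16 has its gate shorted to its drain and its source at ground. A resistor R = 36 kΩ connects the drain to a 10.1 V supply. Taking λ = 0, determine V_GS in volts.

With gate tied to drain, V_GS = V_DS ≥ V_GS − V_TN, so the device is in saturation.
k_n = μ_nC_ox · (W/L) = 1.744 mA/V².
KCL at the drain: ½ k_n (V_GS − V_TN)² = (V_DD − V_GS)/R.
Let x = V_GS − 0.48. Then 31.4 x² + x − 9.62 = 0, giving x = 0.538 V (positive root), so V_GS = 1.02 V.
I_D = (V_DD − V_GS)/R = (10.1 − 1.02) / 36 = 0.252 mA.

V_GS = 1.02 V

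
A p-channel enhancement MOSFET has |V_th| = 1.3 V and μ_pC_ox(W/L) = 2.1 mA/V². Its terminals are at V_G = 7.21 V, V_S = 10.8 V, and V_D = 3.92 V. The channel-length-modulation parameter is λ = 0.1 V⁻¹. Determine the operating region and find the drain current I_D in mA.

Saturation; I_D = 9.29 mA

V_SG = V_S − V_G = 10.8 − 7.21 = 3.59 V; V_SD = V_S − V_D = 10.8 − 3.92 = 6.88 V.
V_ov = V_SG − |V_th| = 3.59 − 1.3 = 2.29 V.
Since V_SD = 6.88 V ≥ V_ov = 2.29 V, the device is in saturation.
I_D = ½ k_p V_ov² (1 + λ V_SD) = 0.5 × 2.1 × 2.29² × (1 + 0.1 × 6.88) = 9.29 mA.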